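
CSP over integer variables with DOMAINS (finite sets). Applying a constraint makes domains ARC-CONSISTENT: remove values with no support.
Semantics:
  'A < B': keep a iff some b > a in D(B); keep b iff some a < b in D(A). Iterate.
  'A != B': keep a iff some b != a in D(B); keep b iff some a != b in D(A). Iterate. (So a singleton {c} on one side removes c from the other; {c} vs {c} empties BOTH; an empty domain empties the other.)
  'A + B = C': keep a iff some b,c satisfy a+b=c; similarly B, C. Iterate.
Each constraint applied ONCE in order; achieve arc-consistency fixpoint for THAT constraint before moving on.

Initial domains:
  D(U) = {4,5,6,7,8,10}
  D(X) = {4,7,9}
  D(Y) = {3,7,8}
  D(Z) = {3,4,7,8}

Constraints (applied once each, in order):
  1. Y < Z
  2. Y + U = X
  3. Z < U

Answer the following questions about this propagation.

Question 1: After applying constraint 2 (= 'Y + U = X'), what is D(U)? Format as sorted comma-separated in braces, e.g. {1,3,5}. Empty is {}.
Constraint 1 (Y < Z) on D(Y)={3,7,8} D(Z)={3,4,7,8}: Y {3,7,8}->{3,7}; Z {3,4,7,8}->{4,7,8}
Constraint 2 (Y + U = X) on D(Y)={3,7} D(U)={4,5,6,7,8,10} D(X)={4,7,9}: Y {3,7}->{3}; U {4,5,6,7,8,10}->{4,6}; X {4,7,9}->{7,9}
So after constraint 2: D(U) = {4,6}

Answer: {4,6}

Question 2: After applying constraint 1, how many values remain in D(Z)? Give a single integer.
Constraint 1 (Y < Z) on D(Y)={3,7,8} D(Z)={3,4,7,8}: Y {3,7,8}->{3,7}; Z {3,4,7,8}->{4,7,8}
So after constraint 1: D(Z)={4,7,8}, size = 3

Answer: 3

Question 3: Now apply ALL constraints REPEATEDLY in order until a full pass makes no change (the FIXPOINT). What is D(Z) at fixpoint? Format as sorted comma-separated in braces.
pass 0 (initial): D(Z)={3,4,7,8}
pass 1: U {4,5,6,7,8,10}->{6}; X {4,7,9}->{7,9}; Y {3,7,8}->{3}; Z {3,4,7,8}->{4}
pass 2: X {7,9}->{9}
pass 3: no change
Fixpoint after 3 passes: D(Z) = {4}

Answer: {4}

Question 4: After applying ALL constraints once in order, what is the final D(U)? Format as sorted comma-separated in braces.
Constraint 1 (Y < Z) on D(Y)={3,7,8} D(Z)={3,4,7,8}: Y {3,7,8}->{3,7}; Z {3,4,7,8}->{4,7,8}
Constraint 2 (Y + U = X) on D(Y)={3,7} D(U)={4,5,6,7,8,10} D(X)={4,7,9}: Y {3,7}->{3}; U {4,5,6,7,8,10}->{4,6}; X {4,7,9}->{7,9}
Constraint 3 (Z < U) on D(Z)={4,7,8} D(U)={4,6}: Z {4,7,8}->{4}; U {4,6}->{6}
So after all 3 constraints: D(U) = {6}

Answer: {6}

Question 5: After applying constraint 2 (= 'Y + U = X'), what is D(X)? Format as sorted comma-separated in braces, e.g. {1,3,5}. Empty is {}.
Answer: {7,9}

Derivation:
Constraint 1 (Y < Z) on D(Y)={3,7,8} D(Z)={3,4,7,8}: Y {3,7,8}->{3,7}; Z {3,4,7,8}->{4,7,8}
Constraint 2 (Y + U = X) on D(Y)={3,7} D(U)={4,5,6,7,8,10} D(X)={4,7,9}: Y {3,7}->{3}; U {4,5,6,7,8,10}->{4,6}; X {4,7,9}->{7,9}
So after constraint 2: D(X) = {7,9}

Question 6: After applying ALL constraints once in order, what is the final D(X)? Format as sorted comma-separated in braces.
Answer: {7,9}

Derivation:
Constraint 1 (Y < Z) on D(Y)={3,7,8} D(Z)={3,4,7,8}: Y {3,7,8}->{3,7}; Z {3,4,7,8}->{4,7,8}
Constraint 2 (Y + U = X) on D(Y)={3,7} D(U)={4,5,6,7,8,10} D(X)={4,7,9}: Y {3,7}->{3}; U {4,5,6,7,8,10}->{4,6}; X {4,7,9}->{7,9}
Constraint 3 (Z < U) on D(Z)={4,7,8} D(U)={4,6}: Z {4,7,8}->{4}; U {4,6}->{6}
So after all 3 constraints: D(X) = {7,9}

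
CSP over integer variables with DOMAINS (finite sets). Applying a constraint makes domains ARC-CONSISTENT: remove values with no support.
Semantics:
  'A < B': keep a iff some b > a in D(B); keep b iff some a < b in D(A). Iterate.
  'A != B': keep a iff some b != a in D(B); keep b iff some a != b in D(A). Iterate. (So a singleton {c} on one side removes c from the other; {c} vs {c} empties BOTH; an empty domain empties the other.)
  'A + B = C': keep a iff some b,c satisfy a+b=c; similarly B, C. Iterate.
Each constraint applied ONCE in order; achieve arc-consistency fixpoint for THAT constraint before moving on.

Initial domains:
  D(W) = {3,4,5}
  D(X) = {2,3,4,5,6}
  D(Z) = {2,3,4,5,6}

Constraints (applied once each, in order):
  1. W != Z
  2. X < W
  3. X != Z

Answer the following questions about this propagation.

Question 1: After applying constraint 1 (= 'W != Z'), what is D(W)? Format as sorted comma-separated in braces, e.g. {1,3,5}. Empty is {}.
Constraint 1 (W != Z) on D(W)={3,4,5} D(Z)={2,3,4,5,6}: no change
So after constraint 1: D(W) = {3,4,5}

Answer: {3,4,5}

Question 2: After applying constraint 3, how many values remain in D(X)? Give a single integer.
Answer: 3

Derivation:
Constraint 1 (W != Z) on D(W)={3,4,5} D(Z)={2,3,4,5,6}: no change
Constraint 2 (X < W) on D(X)={2,3,4,5,6} D(W)={3,4,5}: X {2,3,4,5,6}->{2,3,4}
Constraint 3 (X != Z) on D(X)={2,3,4} D(Z)={2,3,4,5,6}: no change
So after constraint 3: D(X)={2,3,4}, size = 3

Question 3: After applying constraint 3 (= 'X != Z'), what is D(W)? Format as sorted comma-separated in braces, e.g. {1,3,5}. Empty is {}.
Answer: {3,4,5}

Derivation:
Constraint 1 (W != Z) on D(W)={3,4,5} D(Z)={2,3,4,5,6}: no change
Constraint 2 (X < W) on D(X)={2,3,4,5,6} D(W)={3,4,5}: X {2,3,4,5,6}->{2,3,4}
Constraint 3 (X != Z) on D(X)={2,3,4} D(Z)={2,3,4,5,6}: no change
So after constraint 3: D(W) = {3,4,5}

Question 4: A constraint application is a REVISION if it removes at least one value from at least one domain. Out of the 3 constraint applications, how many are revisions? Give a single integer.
Answer: 1

Derivation:
Constraint 1 (W != Z) on D(W)={3,4,5} D(Z)={2,3,4,5,6}: no change => not a revision
Constraint 2 (X < W) on D(X)={2,3,4,5,6} D(W)={3,4,5}: X {2,3,4,5,6}->{2,3,4} => REVISION
Constraint 3 (X != Z) on D(X)={2,3,4} D(Z)={2,3,4,5,6}: no change => not a revision
Total revisions = 1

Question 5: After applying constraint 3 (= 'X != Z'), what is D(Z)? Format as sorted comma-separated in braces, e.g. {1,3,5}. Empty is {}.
Answer: {2,3,4,5,6}

Derivation:
Constraint 1 (W != Z) on D(W)={3,4,5} D(Z)={2,3,4,5,6}: no change
Constraint 2 (X < W) on D(X)={2,3,4,5,6} D(W)={3,4,5}: X {2,3,4,5,6}->{2,3,4}
Constraint 3 (X != Z) on D(X)={2,3,4} D(Z)={2,3,4,5,6}: no change
So after constraint 3: D(Z) = {2,3,4,5,6}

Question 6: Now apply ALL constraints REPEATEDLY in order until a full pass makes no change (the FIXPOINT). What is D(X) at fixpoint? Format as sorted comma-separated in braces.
Answer: {2,3,4}

Derivation:
pass 0 (initial): D(X)={2,3,4,5,6}
pass 1: X {2,3,4,5,6}->{2,3,4}
pass 2: no change
Fixpoint after 2 passes: D(X) = {2,3,4}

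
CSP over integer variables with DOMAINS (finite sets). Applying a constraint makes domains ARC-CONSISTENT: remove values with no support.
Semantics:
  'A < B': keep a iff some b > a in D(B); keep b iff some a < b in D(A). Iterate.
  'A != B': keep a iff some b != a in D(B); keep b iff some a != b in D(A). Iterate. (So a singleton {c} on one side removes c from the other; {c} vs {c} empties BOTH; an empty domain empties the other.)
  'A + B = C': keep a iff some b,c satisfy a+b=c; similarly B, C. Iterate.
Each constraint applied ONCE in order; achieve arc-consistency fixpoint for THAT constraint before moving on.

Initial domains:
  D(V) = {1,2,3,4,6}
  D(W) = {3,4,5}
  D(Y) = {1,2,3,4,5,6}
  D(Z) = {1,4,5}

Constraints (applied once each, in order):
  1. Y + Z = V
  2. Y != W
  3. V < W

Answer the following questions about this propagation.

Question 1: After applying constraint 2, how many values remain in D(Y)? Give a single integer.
Answer: 4

Derivation:
Constraint 1 (Y + Z = V) on D(Y)={1,2,3,4,5,6} D(Z)={1,4,5} D(V)={1,2,3,4,6}: Y {1,2,3,4,5,6}->{1,2,3,5}; V {1,2,3,4,6}->{2,3,4,6}
Constraint 2 (Y != W) on D(Y)={1,2,3,5} D(W)={3,4,5}: no change
So after constraint 2: D(Y)={1,2,3,5}, size = 4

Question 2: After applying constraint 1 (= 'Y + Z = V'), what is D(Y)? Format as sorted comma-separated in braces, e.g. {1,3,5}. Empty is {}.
Answer: {1,2,3,5}

Derivation:
Constraint 1 (Y + Z = V) on D(Y)={1,2,3,4,5,6} D(Z)={1,4,5} D(V)={1,2,3,4,6}: Y {1,2,3,4,5,6}->{1,2,3,5}; V {1,2,3,4,6}->{2,3,4,6}
So after constraint 1: D(Y) = {1,2,3,5}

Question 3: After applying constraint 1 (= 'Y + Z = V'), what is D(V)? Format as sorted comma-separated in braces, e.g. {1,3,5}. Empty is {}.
Constraint 1 (Y + Z = V) on D(Y)={1,2,3,4,5,6} D(Z)={1,4,5} D(V)={1,2,3,4,6}: Y {1,2,3,4,5,6}->{1,2,3,5}; V {1,2,3,4,6}->{2,3,4,6}
So after constraint 1: D(V) = {2,3,4,6}

Answer: {2,3,4,6}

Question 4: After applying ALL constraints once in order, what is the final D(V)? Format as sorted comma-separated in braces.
Constraint 1 (Y + Z = V) on D(Y)={1,2,3,4,5,6} D(Z)={1,4,5} D(V)={1,2,3,4,6}: Y {1,2,3,4,5,6}->{1,2,3,5}; V {1,2,3,4,6}->{2,3,4,6}
Constraint 2 (Y != W) on D(Y)={1,2,3,5} D(W)={3,4,5}: no change
Constraint 3 (V < W) on D(V)={2,3,4,6} D(W)={3,4,5}: V {2,3,4,6}->{2,3,4}
So after all 3 constraints: D(V) = {2,3,4}

Answer: {2,3,4}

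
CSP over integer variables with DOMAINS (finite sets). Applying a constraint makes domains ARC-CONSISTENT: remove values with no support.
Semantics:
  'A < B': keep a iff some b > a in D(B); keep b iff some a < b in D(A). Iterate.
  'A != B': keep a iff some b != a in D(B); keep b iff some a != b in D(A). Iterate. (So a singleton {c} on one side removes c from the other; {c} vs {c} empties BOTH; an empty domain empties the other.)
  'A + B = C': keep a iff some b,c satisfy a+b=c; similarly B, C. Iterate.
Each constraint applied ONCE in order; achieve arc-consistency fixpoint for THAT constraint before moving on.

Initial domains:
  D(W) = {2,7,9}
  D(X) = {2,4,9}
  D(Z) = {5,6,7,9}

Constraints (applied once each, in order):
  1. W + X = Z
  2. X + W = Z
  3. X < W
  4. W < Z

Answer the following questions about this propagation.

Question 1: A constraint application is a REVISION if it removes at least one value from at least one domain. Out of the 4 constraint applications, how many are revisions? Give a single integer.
Answer: 3

Derivation:
Constraint 1 (W + X = Z) on D(W)={2,7,9} D(X)={2,4,9} D(Z)={5,6,7,9}: W {2,7,9}->{2,7}; X {2,4,9}->{2,4}; Z {5,6,7,9}->{6,9} => REVISION
Constraint 2 (X + W = Z) on D(X)={2,4} D(W)={2,7} D(Z)={6,9}: no change => not a revision
Constraint 3 (X < W) on D(X)={2,4} D(W)={2,7}: W {2,7}->{7} => REVISION
Constraint 4 (W < Z) on D(W)={7} D(Z)={6,9}: Z {6,9}->{9} => REVISION
Total revisions = 3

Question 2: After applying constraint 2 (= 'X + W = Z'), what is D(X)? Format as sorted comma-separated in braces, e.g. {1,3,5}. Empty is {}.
Constraint 1 (W + X = Z) on D(W)={2,7,9} D(X)={2,4,9} D(Z)={5,6,7,9}: W {2,7,9}->{2,7}; X {2,4,9}->{2,4}; Z {5,6,7,9}->{6,9}
Constraint 2 (X + W = Z) on D(X)={2,4} D(W)={2,7} D(Z)={6,9}: no change
So after constraint 2: D(X) = {2,4}

Answer: {2,4}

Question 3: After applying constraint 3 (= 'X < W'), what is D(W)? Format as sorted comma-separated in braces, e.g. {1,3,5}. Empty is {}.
Constraint 1 (W + X = Z) on D(W)={2,7,9} D(X)={2,4,9} D(Z)={5,6,7,9}: W {2,7,9}->{2,7}; X {2,4,9}->{2,4}; Z {5,6,7,9}->{6,9}
Constraint 2 (X + W = Z) on D(X)={2,4} D(W)={2,7} D(Z)={6,9}: no change
Constraint 3 (X < W) on D(X)={2,4} D(W)={2,7}: W {2,7}->{7}
So after constraint 3: D(W) = {7}

Answer: {7}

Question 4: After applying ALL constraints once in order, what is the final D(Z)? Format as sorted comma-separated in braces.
Answer: {9}

Derivation:
Constraint 1 (W + X = Z) on D(W)={2,7,9} D(X)={2,4,9} D(Z)={5,6,7,9}: W {2,7,9}->{2,7}; X {2,4,9}->{2,4}; Z {5,6,7,9}->{6,9}
Constraint 2 (X + W = Z) on D(X)={2,4} D(W)={2,7} D(Z)={6,9}: no change
Constraint 3 (X < W) on D(X)={2,4} D(W)={2,7}: W {2,7}->{7}
Constraint 4 (W < Z) on D(W)={7} D(Z)={6,9}: Z {6,9}->{9}
So after all 4 constraints: D(Z) = {9}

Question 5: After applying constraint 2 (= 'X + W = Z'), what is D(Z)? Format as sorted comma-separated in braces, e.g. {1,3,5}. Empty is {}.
Answer: {6,9}

Derivation:
Constraint 1 (W + X = Z) on D(W)={2,7,9} D(X)={2,4,9} D(Z)={5,6,7,9}: W {2,7,9}->{2,7}; X {2,4,9}->{2,4}; Z {5,6,7,9}->{6,9}
Constraint 2 (X + W = Z) on D(X)={2,4} D(W)={2,7} D(Z)={6,9}: no change
So after constraint 2: D(Z) = {6,9}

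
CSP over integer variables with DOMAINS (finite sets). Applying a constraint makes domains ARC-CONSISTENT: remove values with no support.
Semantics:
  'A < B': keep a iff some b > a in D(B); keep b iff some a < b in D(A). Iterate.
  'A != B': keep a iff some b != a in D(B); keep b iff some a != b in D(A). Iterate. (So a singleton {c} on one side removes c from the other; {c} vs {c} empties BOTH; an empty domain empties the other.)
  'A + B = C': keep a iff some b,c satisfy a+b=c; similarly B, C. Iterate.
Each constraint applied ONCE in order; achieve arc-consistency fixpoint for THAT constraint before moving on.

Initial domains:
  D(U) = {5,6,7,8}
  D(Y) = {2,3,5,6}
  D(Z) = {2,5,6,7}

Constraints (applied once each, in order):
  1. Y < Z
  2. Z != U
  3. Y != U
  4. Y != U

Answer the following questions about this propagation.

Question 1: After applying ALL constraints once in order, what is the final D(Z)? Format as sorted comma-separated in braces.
Answer: {5,6,7}

Derivation:
Constraint 1 (Y < Z) on D(Y)={2,3,5,6} D(Z)={2,5,6,7}: Z {2,5,6,7}->{5,6,7}
Constraint 2 (Z != U) on D(Z)={5,6,7} D(U)={5,6,7,8}: no change
Constraint 3 (Y != U) on D(Y)={2,3,5,6} D(U)={5,6,7,8}: no change
Constraint 4 (Y != U) on D(Y)={2,3,5,6} D(U)={5,6,7,8}: no change
So after all 4 constraints: D(Z) = {5,6,7}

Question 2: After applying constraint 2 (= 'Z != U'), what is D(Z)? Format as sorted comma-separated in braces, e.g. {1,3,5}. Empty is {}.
Answer: {5,6,7}

Derivation:
Constraint 1 (Y < Z) on D(Y)={2,3,5,6} D(Z)={2,5,6,7}: Z {2,5,6,7}->{5,6,7}
Constraint 2 (Z != U) on D(Z)={5,6,7} D(U)={5,6,7,8}: no change
So after constraint 2: D(Z) = {5,6,7}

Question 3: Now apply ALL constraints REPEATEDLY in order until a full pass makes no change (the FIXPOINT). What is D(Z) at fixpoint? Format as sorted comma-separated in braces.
Answer: {5,6,7}

Derivation:
pass 0 (initial): D(Z)={2,5,6,7}
pass 1: Z {2,5,6,7}->{5,6,7}
pass 2: no change
Fixpoint after 2 passes: D(Z) = {5,6,7}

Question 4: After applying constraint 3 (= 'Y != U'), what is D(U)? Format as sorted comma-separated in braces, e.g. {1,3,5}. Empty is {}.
Answer: {5,6,7,8}

Derivation:
Constraint 1 (Y < Z) on D(Y)={2,3,5,6} D(Z)={2,5,6,7}: Z {2,5,6,7}->{5,6,7}
Constraint 2 (Z != U) on D(Z)={5,6,7} D(U)={5,6,7,8}: no change
Constraint 3 (Y != U) on D(Y)={2,3,5,6} D(U)={5,6,7,8}: no change
So after constraint 3: D(U) = {5,6,7,8}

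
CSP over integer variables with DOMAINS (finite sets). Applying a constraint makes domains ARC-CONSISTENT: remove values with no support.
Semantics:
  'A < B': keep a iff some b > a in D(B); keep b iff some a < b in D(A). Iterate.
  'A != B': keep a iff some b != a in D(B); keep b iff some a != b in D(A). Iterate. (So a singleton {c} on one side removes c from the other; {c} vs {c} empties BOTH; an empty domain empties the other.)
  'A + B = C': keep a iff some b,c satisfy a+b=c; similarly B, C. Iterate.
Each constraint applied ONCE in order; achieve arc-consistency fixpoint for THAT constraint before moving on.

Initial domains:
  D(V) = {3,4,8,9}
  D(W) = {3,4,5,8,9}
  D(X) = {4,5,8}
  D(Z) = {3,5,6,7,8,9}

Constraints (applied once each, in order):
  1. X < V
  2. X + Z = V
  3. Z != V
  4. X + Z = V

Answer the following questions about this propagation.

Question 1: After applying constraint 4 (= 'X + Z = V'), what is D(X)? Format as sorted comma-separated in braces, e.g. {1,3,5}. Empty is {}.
Constraint 1 (X < V) on D(X)={4,5,8} D(V)={3,4,8,9}: V {3,4,8,9}->{8,9}
Constraint 2 (X + Z = V) on D(X)={4,5,8} D(Z)={3,5,6,7,8,9} D(V)={8,9}: X {4,5,8}->{4,5}; Z {3,5,6,7,8,9}->{3,5}
Constraint 3 (Z != V) on D(Z)={3,5} D(V)={8,9}: no change
Constraint 4 (X + Z = V) on D(X)={4,5} D(Z)={3,5} D(V)={8,9}: no change
So after constraint 4: D(X) = {4,5}

Answer: {4,5}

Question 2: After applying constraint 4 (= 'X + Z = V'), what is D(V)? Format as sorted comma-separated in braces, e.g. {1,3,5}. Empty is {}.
Constraint 1 (X < V) on D(X)={4,5,8} D(V)={3,4,8,9}: V {3,4,8,9}->{8,9}
Constraint 2 (X + Z = V) on D(X)={4,5,8} D(Z)={3,5,6,7,8,9} D(V)={8,9}: X {4,5,8}->{4,5}; Z {3,5,6,7,8,9}->{3,5}
Constraint 3 (Z != V) on D(Z)={3,5} D(V)={8,9}: no change
Constraint 4 (X + Z = V) on D(X)={4,5} D(Z)={3,5} D(V)={8,9}: no change
So after constraint 4: D(V) = {8,9}

Answer: {8,9}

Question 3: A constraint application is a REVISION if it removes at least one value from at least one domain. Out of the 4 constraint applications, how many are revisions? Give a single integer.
Answer: 2

Derivation:
Constraint 1 (X < V) on D(X)={4,5,8} D(V)={3,4,8,9}: V {3,4,8,9}->{8,9} => REVISION
Constraint 2 (X + Z = V) on D(X)={4,5,8} D(Z)={3,5,6,7,8,9} D(V)={8,9}: X {4,5,8}->{4,5}; Z {3,5,6,7,8,9}->{3,5} => REVISION
Constraint 3 (Z != V) on D(Z)={3,5} D(V)={8,9}: no change => not a revision
Constraint 4 (X + Z = V) on D(X)={4,5} D(Z)={3,5} D(V)={8,9}: no change => not a revision
Total revisions = 2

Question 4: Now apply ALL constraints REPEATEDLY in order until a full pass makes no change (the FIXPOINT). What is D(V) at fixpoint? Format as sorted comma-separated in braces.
Answer: {8,9}

Derivation:
pass 0 (initial): D(V)={3,4,8,9}
pass 1: V {3,4,8,9}->{8,9}; X {4,5,8}->{4,5}; Z {3,5,6,7,8,9}->{3,5}
pass 2: no change
Fixpoint after 2 passes: D(V) = {8,9}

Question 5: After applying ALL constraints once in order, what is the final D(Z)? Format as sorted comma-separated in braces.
Constraint 1 (X < V) on D(X)={4,5,8} D(V)={3,4,8,9}: V {3,4,8,9}->{8,9}
Constraint 2 (X + Z = V) on D(X)={4,5,8} D(Z)={3,5,6,7,8,9} D(V)={8,9}: X {4,5,8}->{4,5}; Z {3,5,6,7,8,9}->{3,5}
Constraint 3 (Z != V) on D(Z)={3,5} D(V)={8,9}: no change
Constraint 4 (X + Z = V) on D(X)={4,5} D(Z)={3,5} D(V)={8,9}: no change
So after all 4 constraints: D(Z) = {3,5}

Answer: {3,5}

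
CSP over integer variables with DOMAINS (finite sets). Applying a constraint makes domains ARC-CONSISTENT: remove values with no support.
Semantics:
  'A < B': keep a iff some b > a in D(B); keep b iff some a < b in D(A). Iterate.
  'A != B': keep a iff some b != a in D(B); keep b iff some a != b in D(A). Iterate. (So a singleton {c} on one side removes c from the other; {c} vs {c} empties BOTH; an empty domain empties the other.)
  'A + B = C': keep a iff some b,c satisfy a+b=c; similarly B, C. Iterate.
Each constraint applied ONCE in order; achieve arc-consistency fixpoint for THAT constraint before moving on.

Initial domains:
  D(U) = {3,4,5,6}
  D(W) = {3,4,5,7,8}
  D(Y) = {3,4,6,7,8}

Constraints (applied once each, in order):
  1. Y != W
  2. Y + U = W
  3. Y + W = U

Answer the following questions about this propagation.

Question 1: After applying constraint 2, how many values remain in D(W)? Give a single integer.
Answer: 2

Derivation:
Constraint 1 (Y != W) on D(Y)={3,4,6,7,8} D(W)={3,4,5,7,8}: no change
Constraint 2 (Y + U = W) on D(Y)={3,4,6,7,8} D(U)={3,4,5,6} D(W)={3,4,5,7,8}: Y {3,4,6,7,8}->{3,4}; U {3,4,5,6}->{3,4,5}; W {3,4,5,7,8}->{7,8}
So after constraint 2: D(W)={7,8}, size = 2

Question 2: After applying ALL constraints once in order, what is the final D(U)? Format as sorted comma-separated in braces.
Answer: {}

Derivation:
Constraint 1 (Y != W) on D(Y)={3,4,6,7,8} D(W)={3,4,5,7,8}: no change
Constraint 2 (Y + U = W) on D(Y)={3,4,6,7,8} D(U)={3,4,5,6} D(W)={3,4,5,7,8}: Y {3,4,6,7,8}->{3,4}; U {3,4,5,6}->{3,4,5}; W {3,4,5,7,8}->{7,8}
Constraint 3 (Y + W = U) on D(Y)={3,4} D(W)={7,8} D(U)={3,4,5}: Y {3,4}->{}; W {7,8}->{}; U {3,4,5}->{}
So after all 3 constraints: D(U) = {}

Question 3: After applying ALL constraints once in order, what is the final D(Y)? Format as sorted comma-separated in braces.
Constraint 1 (Y != W) on D(Y)={3,4,6,7,8} D(W)={3,4,5,7,8}: no change
Constraint 2 (Y + U = W) on D(Y)={3,4,6,7,8} D(U)={3,4,5,6} D(W)={3,4,5,7,8}: Y {3,4,6,7,8}->{3,4}; U {3,4,5,6}->{3,4,5}; W {3,4,5,7,8}->{7,8}
Constraint 3 (Y + W = U) on D(Y)={3,4} D(W)={7,8} D(U)={3,4,5}: Y {3,4}->{}; W {7,8}->{}; U {3,4,5}->{}
So after all 3 constraints: D(Y) = {}

Answer: {}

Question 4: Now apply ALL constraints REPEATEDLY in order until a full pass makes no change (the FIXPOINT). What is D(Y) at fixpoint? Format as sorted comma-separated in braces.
Answer: {}

Derivation:
pass 0 (initial): D(Y)={3,4,6,7,8}
pass 1: U {3,4,5,6}->{}; W {3,4,5,7,8}->{}; Y {3,4,6,7,8}->{}
pass 2: no change
Fixpoint after 2 passes: D(Y) = {}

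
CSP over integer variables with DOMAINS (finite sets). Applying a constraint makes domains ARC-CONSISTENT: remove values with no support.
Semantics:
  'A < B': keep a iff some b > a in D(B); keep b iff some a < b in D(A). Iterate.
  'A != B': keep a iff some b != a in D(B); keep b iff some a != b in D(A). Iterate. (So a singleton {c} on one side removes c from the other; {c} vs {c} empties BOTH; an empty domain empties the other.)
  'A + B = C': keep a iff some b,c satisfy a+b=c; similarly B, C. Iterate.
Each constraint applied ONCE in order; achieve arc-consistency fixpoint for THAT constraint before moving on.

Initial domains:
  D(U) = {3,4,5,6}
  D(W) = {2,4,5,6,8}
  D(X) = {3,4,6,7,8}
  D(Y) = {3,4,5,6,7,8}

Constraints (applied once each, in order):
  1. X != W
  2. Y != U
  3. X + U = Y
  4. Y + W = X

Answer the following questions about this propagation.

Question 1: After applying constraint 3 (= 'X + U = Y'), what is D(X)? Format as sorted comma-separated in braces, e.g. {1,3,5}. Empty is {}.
Constraint 1 (X != W) on D(X)={3,4,6,7,8} D(W)={2,4,5,6,8}: no change
Constraint 2 (Y != U) on D(Y)={3,4,5,6,7,8} D(U)={3,4,5,6}: no change
Constraint 3 (X + U = Y) on D(X)={3,4,6,7,8} D(U)={3,4,5,6} D(Y)={3,4,5,6,7,8}: X {3,4,6,7,8}->{3,4}; U {3,4,5,6}->{3,4,5}; Y {3,4,5,6,7,8}->{6,7,8}
So after constraint 3: D(X) = {3,4}

Answer: {3,4}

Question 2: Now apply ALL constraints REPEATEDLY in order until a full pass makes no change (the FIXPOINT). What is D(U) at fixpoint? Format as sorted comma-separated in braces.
Answer: {}

Derivation:
pass 0 (initial): D(U)={3,4,5,6}
pass 1: U {3,4,5,6}->{3,4,5}; W {2,4,5,6,8}->{}; X {3,4,6,7,8}->{}; Y {3,4,5,6,7,8}->{}
pass 2: U {3,4,5}->{}
pass 3: no change
Fixpoint after 3 passes: D(U) = {}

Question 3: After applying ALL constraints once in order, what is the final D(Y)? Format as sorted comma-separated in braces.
Constraint 1 (X != W) on D(X)={3,4,6,7,8} D(W)={2,4,5,6,8}: no change
Constraint 2 (Y != U) on D(Y)={3,4,5,6,7,8} D(U)={3,4,5,6}: no change
Constraint 3 (X + U = Y) on D(X)={3,4,6,7,8} D(U)={3,4,5,6} D(Y)={3,4,5,6,7,8}: X {3,4,6,7,8}->{3,4}; U {3,4,5,6}->{3,4,5}; Y {3,4,5,6,7,8}->{6,7,8}
Constraint 4 (Y + W = X) on D(Y)={6,7,8} D(W)={2,4,5,6,8} D(X)={3,4}: Y {6,7,8}->{}; W {2,4,5,6,8}->{}; X {3,4}->{}
So after all 4 constraints: D(Y) = {}

Answer: {}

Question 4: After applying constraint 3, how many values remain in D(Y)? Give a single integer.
Constraint 1 (X != W) on D(X)={3,4,6,7,8} D(W)={2,4,5,6,8}: no change
Constraint 2 (Y != U) on D(Y)={3,4,5,6,7,8} D(U)={3,4,5,6}: no change
Constraint 3 (X + U = Y) on D(X)={3,4,6,7,8} D(U)={3,4,5,6} D(Y)={3,4,5,6,7,8}: X {3,4,6,7,8}->{3,4}; U {3,4,5,6}->{3,4,5}; Y {3,4,5,6,7,8}->{6,7,8}
So after constraint 3: D(Y)={6,7,8}, size = 3

Answer: 3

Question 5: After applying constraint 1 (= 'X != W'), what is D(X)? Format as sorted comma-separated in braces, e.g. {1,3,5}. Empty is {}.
Answer: {3,4,6,7,8}

Derivation:
Constraint 1 (X != W) on D(X)={3,4,6,7,8} D(W)={2,4,5,6,8}: no change
So after constraint 1: D(X) = {3,4,6,7,8}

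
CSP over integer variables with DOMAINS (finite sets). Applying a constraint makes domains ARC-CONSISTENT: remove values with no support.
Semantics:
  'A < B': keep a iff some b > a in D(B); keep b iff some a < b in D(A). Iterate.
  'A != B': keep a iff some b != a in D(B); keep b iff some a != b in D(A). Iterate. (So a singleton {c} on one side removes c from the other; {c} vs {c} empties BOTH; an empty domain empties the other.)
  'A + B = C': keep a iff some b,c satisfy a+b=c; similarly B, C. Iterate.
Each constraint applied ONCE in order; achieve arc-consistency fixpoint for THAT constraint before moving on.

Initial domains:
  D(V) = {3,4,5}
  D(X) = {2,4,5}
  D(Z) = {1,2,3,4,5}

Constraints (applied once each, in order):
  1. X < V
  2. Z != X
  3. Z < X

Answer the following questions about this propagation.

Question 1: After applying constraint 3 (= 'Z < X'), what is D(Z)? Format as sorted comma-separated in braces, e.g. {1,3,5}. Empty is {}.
Constraint 1 (X < V) on D(X)={2,4,5} D(V)={3,4,5}: X {2,4,5}->{2,4}
Constraint 2 (Z != X) on D(Z)={1,2,3,4,5} D(X)={2,4}: no change
Constraint 3 (Z < X) on D(Z)={1,2,3,4,5} D(X)={2,4}: Z {1,2,3,4,5}->{1,2,3}
So after constraint 3: D(Z) = {1,2,3}

Answer: {1,2,3}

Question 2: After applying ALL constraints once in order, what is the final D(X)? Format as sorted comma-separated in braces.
Constraint 1 (X < V) on D(X)={2,4,5} D(V)={3,4,5}: X {2,4,5}->{2,4}
Constraint 2 (Z != X) on D(Z)={1,2,3,4,5} D(X)={2,4}: no change
Constraint 3 (Z < X) on D(Z)={1,2,3,4,5} D(X)={2,4}: Z {1,2,3,4,5}->{1,2,3}
So after all 3 constraints: D(X) = {2,4}

Answer: {2,4}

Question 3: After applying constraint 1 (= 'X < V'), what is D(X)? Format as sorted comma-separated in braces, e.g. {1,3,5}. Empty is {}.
Answer: {2,4}

Derivation:
Constraint 1 (X < V) on D(X)={2,4,5} D(V)={3,4,5}: X {2,4,5}->{2,4}
So after constraint 1: D(X) = {2,4}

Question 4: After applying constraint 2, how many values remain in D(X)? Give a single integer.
Answer: 2

Derivation:
Constraint 1 (X < V) on D(X)={2,4,5} D(V)={3,4,5}: X {2,4,5}->{2,4}
Constraint 2 (Z != X) on D(Z)={1,2,3,4,5} D(X)={2,4}: no change
So after constraint 2: D(X)={2,4}, size = 2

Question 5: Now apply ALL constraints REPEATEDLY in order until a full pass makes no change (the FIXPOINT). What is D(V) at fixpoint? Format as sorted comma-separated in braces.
Answer: {3,4,5}

Derivation:
pass 0 (initial): D(V)={3,4,5}
pass 1: X {2,4,5}->{2,4}; Z {1,2,3,4,5}->{1,2,3}
pass 2: no change
Fixpoint after 2 passes: D(V) = {3,4,5}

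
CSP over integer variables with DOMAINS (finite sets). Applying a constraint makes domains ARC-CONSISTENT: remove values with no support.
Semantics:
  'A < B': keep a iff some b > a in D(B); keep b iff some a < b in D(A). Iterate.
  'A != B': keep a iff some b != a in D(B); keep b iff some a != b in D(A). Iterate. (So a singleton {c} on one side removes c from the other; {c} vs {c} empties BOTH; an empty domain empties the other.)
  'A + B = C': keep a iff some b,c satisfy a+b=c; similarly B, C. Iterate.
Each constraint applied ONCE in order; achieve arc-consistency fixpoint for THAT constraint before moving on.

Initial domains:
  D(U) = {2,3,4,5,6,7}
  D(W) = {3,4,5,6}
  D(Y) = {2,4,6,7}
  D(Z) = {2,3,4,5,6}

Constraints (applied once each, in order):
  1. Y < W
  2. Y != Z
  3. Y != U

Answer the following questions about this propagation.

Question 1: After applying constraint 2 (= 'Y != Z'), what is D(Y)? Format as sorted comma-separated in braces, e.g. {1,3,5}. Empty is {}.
Answer: {2,4}

Derivation:
Constraint 1 (Y < W) on D(Y)={2,4,6,7} D(W)={3,4,5,6}: Y {2,4,6,7}->{2,4}
Constraint 2 (Y != Z) on D(Y)={2,4} D(Z)={2,3,4,5,6}: no change
So after constraint 2: D(Y) = {2,4}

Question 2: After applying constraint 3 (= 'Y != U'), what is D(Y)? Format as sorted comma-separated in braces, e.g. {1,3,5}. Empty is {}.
Answer: {2,4}

Derivation:
Constraint 1 (Y < W) on D(Y)={2,4,6,7} D(W)={3,4,5,6}: Y {2,4,6,7}->{2,4}
Constraint 2 (Y != Z) on D(Y)={2,4} D(Z)={2,3,4,5,6}: no change
Constraint 3 (Y != U) on D(Y)={2,4} D(U)={2,3,4,5,6,7}: no change
So after constraint 3: D(Y) = {2,4}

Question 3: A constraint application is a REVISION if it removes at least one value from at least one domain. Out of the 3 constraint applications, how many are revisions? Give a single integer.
Answer: 1

Derivation:
Constraint 1 (Y < W) on D(Y)={2,4,6,7} D(W)={3,4,5,6}: Y {2,4,6,7}->{2,4} => REVISION
Constraint 2 (Y != Z) on D(Y)={2,4} D(Z)={2,3,4,5,6}: no change => not a revision
Constraint 3 (Y != U) on D(Y)={2,4} D(U)={2,3,4,5,6,7}: no change => not a revision
Total revisions = 1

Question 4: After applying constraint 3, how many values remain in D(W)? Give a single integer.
Answer: 4

Derivation:
Constraint 1 (Y < W) on D(Y)={2,4,6,7} D(W)={3,4,5,6}: Y {2,4,6,7}->{2,4}
Constraint 2 (Y != Z) on D(Y)={2,4} D(Z)={2,3,4,5,6}: no change
Constraint 3 (Y != U) on D(Y)={2,4} D(U)={2,3,4,5,6,7}: no change
So after constraint 3: D(W)={3,4,5,6}, size = 4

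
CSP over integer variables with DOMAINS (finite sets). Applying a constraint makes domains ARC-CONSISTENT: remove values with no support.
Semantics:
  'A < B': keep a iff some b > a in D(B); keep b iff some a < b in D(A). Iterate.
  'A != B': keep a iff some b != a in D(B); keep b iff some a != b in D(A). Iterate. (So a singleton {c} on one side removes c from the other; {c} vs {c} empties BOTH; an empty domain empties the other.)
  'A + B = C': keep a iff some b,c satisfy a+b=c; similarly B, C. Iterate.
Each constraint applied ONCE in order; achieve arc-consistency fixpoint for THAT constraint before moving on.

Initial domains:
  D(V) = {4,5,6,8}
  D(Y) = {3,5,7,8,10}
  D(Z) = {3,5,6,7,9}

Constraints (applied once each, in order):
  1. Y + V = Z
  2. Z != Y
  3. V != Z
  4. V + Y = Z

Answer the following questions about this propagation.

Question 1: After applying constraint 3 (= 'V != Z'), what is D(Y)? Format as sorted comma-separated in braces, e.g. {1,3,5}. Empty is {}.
Constraint 1 (Y + V = Z) on D(Y)={3,5,7,8,10} D(V)={4,5,6,8} D(Z)={3,5,6,7,9}: Y {3,5,7,8,10}->{3,5}; V {4,5,6,8}->{4,6}; Z {3,5,6,7,9}->{7,9}
Constraint 2 (Z != Y) on D(Z)={7,9} D(Y)={3,5}: no change
Constraint 3 (V != Z) on D(V)={4,6} D(Z)={7,9}: no change
So after constraint 3: D(Y) = {3,5}

Answer: {3,5}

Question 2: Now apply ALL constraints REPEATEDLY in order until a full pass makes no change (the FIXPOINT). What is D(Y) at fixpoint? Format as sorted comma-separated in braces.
pass 0 (initial): D(Y)={3,5,7,8,10}
pass 1: V {4,5,6,8}->{4,6}; Y {3,5,7,8,10}->{3,5}; Z {3,5,6,7,9}->{7,9}
pass 2: no change
Fixpoint after 2 passes: D(Y) = {3,5}

Answer: {3,5}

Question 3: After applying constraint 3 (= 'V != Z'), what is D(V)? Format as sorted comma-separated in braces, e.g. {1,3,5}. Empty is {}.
Constraint 1 (Y + V = Z) on D(Y)={3,5,7,8,10} D(V)={4,5,6,8} D(Z)={3,5,6,7,9}: Y {3,5,7,8,10}->{3,5}; V {4,5,6,8}->{4,6}; Z {3,5,6,7,9}->{7,9}
Constraint 2 (Z != Y) on D(Z)={7,9} D(Y)={3,5}: no change
Constraint 3 (V != Z) on D(V)={4,6} D(Z)={7,9}: no change
So after constraint 3: D(V) = {4,6}

Answer: {4,6}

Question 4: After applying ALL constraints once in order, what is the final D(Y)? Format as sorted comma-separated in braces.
Answer: {3,5}

Derivation:
Constraint 1 (Y + V = Z) on D(Y)={3,5,7,8,10} D(V)={4,5,6,8} D(Z)={3,5,6,7,9}: Y {3,5,7,8,10}->{3,5}; V {4,5,6,8}->{4,6}; Z {3,5,6,7,9}->{7,9}
Constraint 2 (Z != Y) on D(Z)={7,9} D(Y)={3,5}: no change
Constraint 3 (V != Z) on D(V)={4,6} D(Z)={7,9}: no change
Constraint 4 (V + Y = Z) on D(V)={4,6} D(Y)={3,5} D(Z)={7,9}: no change
So after all 4 constraints: D(Y) = {3,5}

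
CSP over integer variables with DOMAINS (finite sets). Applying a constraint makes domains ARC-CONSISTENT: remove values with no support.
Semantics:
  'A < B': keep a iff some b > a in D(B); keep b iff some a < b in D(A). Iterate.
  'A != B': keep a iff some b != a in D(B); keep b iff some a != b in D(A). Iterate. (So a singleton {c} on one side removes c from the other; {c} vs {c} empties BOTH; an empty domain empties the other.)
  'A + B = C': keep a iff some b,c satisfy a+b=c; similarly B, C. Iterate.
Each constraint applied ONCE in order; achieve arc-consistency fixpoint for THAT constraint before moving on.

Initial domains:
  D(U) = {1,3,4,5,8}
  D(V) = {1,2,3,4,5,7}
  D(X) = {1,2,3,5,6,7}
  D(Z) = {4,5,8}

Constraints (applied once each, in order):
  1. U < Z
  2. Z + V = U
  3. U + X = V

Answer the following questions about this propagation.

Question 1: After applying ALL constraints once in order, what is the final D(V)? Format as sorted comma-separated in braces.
Constraint 1 (U < Z) on D(U)={1,3,4,5,8} D(Z)={4,5,8}: U {1,3,4,5,8}->{1,3,4,5}
Constraint 2 (Z + V = U) on D(Z)={4,5,8} D(V)={1,2,3,4,5,7} D(U)={1,3,4,5}: Z {4,5,8}->{4}; V {1,2,3,4,5,7}->{1}; U {1,3,4,5}->{5}
Constraint 3 (U + X = V) on D(U)={5} D(X)={1,2,3,5,6,7} D(V)={1}: U {5}->{}; X {1,2,3,5,6,7}->{}; V {1}->{}
So after all 3 constraints: D(V) = {}

Answer: {}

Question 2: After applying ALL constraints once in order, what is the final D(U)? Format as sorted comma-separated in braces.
Constraint 1 (U < Z) on D(U)={1,3,4,5,8} D(Z)={4,5,8}: U {1,3,4,5,8}->{1,3,4,5}
Constraint 2 (Z + V = U) on D(Z)={4,5,8} D(V)={1,2,3,4,5,7} D(U)={1,3,4,5}: Z {4,5,8}->{4}; V {1,2,3,4,5,7}->{1}; U {1,3,4,5}->{5}
Constraint 3 (U + X = V) on D(U)={5} D(X)={1,2,3,5,6,7} D(V)={1}: U {5}->{}; X {1,2,3,5,6,7}->{}; V {1}->{}
So after all 3 constraints: D(U) = {}

Answer: {}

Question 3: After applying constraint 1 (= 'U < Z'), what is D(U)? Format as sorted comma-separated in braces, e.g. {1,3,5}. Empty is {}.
Answer: {1,3,4,5}

Derivation:
Constraint 1 (U < Z) on D(U)={1,3,4,5,8} D(Z)={4,5,8}: U {1,3,4,5,8}->{1,3,4,5}
So after constraint 1: D(U) = {1,3,4,5}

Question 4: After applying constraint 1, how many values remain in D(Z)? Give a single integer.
Answer: 3

Derivation:
Constraint 1 (U < Z) on D(U)={1,3,4,5,8} D(Z)={4,5,8}: U {1,3,4,5,8}->{1,3,4,5}
So after constraint 1: D(Z)={4,5,8}, size = 3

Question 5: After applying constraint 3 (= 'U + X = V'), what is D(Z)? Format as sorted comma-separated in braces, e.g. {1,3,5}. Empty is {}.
Constraint 1 (U < Z) on D(U)={1,3,4,5,8} D(Z)={4,5,8}: U {1,3,4,5,8}->{1,3,4,5}
Constraint 2 (Z + V = U) on D(Z)={4,5,8} D(V)={1,2,3,4,5,7} D(U)={1,3,4,5}: Z {4,5,8}->{4}; V {1,2,3,4,5,7}->{1}; U {1,3,4,5}->{5}
Constraint 3 (U + X = V) on D(U)={5} D(X)={1,2,3,5,6,7} D(V)={1}: U {5}->{}; X {1,2,3,5,6,7}->{}; V {1}->{}
So after constraint 3: D(Z) = {4}

Answer: {4}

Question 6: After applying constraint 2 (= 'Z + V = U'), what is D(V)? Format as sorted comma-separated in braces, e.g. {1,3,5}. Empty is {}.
Constraint 1 (U < Z) on D(U)={1,3,4,5,8} D(Z)={4,5,8}: U {1,3,4,5,8}->{1,3,4,5}
Constraint 2 (Z + V = U) on D(Z)={4,5,8} D(V)={1,2,3,4,5,7} D(U)={1,3,4,5}: Z {4,5,8}->{4}; V {1,2,3,4,5,7}->{1}; U {1,3,4,5}->{5}
So after constraint 2: D(V) = {1}

Answer: {1}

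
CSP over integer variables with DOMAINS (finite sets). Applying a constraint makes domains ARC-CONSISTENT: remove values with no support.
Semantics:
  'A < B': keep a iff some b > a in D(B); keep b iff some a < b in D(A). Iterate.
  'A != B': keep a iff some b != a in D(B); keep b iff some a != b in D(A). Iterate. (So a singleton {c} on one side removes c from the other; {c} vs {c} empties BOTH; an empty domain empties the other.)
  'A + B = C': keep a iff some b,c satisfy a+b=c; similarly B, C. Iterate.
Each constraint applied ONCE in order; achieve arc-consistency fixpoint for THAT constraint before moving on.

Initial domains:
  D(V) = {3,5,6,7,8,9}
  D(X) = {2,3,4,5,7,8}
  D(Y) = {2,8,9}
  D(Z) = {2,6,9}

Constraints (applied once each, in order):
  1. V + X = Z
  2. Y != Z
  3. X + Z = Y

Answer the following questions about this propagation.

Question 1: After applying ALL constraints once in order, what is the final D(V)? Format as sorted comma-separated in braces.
Constraint 1 (V + X = Z) on D(V)={3,5,6,7,8,9} D(X)={2,3,4,5,7,8} D(Z)={2,6,9}: V {3,5,6,7,8,9}->{3,5,6,7}; X {2,3,4,5,7,8}->{2,3,4}; Z {2,6,9}->{6,9}
Constraint 2 (Y != Z) on D(Y)={2,8,9} D(Z)={6,9}: no change
Constraint 3 (X + Z = Y) on D(X)={2,3,4} D(Z)={6,9} D(Y)={2,8,9}: X {2,3,4}->{2,3}; Z {6,9}->{6}; Y {2,8,9}->{8,9}
So after all 3 constraints: D(V) = {3,5,6,7}

Answer: {3,5,6,7}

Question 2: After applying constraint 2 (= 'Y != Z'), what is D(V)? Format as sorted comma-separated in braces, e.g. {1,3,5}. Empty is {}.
Answer: {3,5,6,7}

Derivation:
Constraint 1 (V + X = Z) on D(V)={3,5,6,7,8,9} D(X)={2,3,4,5,7,8} D(Z)={2,6,9}: V {3,5,6,7,8,9}->{3,5,6,7}; X {2,3,4,5,7,8}->{2,3,4}; Z {2,6,9}->{6,9}
Constraint 2 (Y != Z) on D(Y)={2,8,9} D(Z)={6,9}: no change
So after constraint 2: D(V) = {3,5,6,7}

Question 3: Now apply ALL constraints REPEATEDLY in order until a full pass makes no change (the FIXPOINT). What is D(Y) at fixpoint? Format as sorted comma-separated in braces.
pass 0 (initial): D(Y)={2,8,9}
pass 1: V {3,5,6,7,8,9}->{3,5,6,7}; X {2,3,4,5,7,8}->{2,3}; Y {2,8,9}->{8,9}; Z {2,6,9}->{6}
pass 2: V {3,5,6,7}->{3}; X {2,3}->{3}; Y {8,9}->{9}
pass 3: no change
Fixpoint after 3 passes: D(Y) = {9}

Answer: {9}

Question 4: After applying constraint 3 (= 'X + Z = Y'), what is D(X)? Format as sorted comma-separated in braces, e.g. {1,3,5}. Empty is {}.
Constraint 1 (V + X = Z) on D(V)={3,5,6,7,8,9} D(X)={2,3,4,5,7,8} D(Z)={2,6,9}: V {3,5,6,7,8,9}->{3,5,6,7}; X {2,3,4,5,7,8}->{2,3,4}; Z {2,6,9}->{6,9}
Constraint 2 (Y != Z) on D(Y)={2,8,9} D(Z)={6,9}: no change
Constraint 3 (X + Z = Y) on D(X)={2,3,4} D(Z)={6,9} D(Y)={2,8,9}: X {2,3,4}->{2,3}; Z {6,9}->{6}; Y {2,8,9}->{8,9}
So after constraint 3: D(X) = {2,3}

Answer: {2,3}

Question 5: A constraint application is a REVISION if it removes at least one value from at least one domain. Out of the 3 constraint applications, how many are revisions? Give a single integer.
Answer: 2

Derivation:
Constraint 1 (V + X = Z) on D(V)={3,5,6,7,8,9} D(X)={2,3,4,5,7,8} D(Z)={2,6,9}: V {3,5,6,7,8,9}->{3,5,6,7}; X {2,3,4,5,7,8}->{2,3,4}; Z {2,6,9}->{6,9} => REVISION
Constraint 2 (Y != Z) on D(Y)={2,8,9} D(Z)={6,9}: no change => not a revision
Constraint 3 (X + Z = Y) on D(X)={2,3,4} D(Z)={6,9} D(Y)={2,8,9}: X {2,3,4}->{2,3}; Z {6,9}->{6}; Y {2,8,9}->{8,9} => REVISION
Total revisions = 2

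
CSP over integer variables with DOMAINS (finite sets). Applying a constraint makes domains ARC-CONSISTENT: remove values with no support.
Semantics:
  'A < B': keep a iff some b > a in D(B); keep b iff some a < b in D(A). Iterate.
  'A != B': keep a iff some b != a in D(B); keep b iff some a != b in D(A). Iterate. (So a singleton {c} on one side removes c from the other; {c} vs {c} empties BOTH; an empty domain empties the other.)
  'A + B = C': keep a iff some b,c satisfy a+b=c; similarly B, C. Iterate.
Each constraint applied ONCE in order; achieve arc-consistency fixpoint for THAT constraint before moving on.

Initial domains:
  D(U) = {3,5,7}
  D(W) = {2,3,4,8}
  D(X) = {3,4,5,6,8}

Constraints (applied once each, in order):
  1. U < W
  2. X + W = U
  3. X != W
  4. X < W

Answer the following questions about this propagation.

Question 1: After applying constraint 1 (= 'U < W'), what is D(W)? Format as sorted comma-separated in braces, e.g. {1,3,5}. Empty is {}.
Constraint 1 (U < W) on D(U)={3,5,7} D(W)={2,3,4,8}: W {2,3,4,8}->{4,8}
So after constraint 1: D(W) = {4,8}

Answer: {4,8}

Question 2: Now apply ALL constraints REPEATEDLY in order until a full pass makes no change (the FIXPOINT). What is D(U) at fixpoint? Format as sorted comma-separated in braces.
pass 0 (initial): D(U)={3,5,7}
pass 1: U {3,5,7}->{7}; W {2,3,4,8}->{4}; X {3,4,5,6,8}->{3}
pass 2: U {7}->{}; W {4}->{}; X {3}->{}
pass 3: no change
Fixpoint after 3 passes: D(U) = {}

Answer: {}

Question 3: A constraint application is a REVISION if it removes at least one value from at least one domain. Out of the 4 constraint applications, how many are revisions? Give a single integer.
Constraint 1 (U < W) on D(U)={3,5,7} D(W)={2,3,4,8}: W {2,3,4,8}->{4,8} => REVISION
Constraint 2 (X + W = U) on D(X)={3,4,5,6,8} D(W)={4,8} D(U)={3,5,7}: X {3,4,5,6,8}->{3}; W {4,8}->{4}; U {3,5,7}->{7} => REVISION
Constraint 3 (X != W) on D(X)={3} D(W)={4}: no change => not a revision
Constraint 4 (X < W) on D(X)={3} D(W)={4}: no change => not a revision
Total revisions = 2

Answer: 2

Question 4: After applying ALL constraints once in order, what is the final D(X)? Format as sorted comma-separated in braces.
Answer: {3}

Derivation:
Constraint 1 (U < W) on D(U)={3,5,7} D(W)={2,3,4,8}: W {2,3,4,8}->{4,8}
Constraint 2 (X + W = U) on D(X)={3,4,5,6,8} D(W)={4,8} D(U)={3,5,7}: X {3,4,5,6,8}->{3}; W {4,8}->{4}; U {3,5,7}->{7}
Constraint 3 (X != W) on D(X)={3} D(W)={4}: no change
Constraint 4 (X < W) on D(X)={3} D(W)={4}: no change
So after all 4 constraints: D(X) = {3}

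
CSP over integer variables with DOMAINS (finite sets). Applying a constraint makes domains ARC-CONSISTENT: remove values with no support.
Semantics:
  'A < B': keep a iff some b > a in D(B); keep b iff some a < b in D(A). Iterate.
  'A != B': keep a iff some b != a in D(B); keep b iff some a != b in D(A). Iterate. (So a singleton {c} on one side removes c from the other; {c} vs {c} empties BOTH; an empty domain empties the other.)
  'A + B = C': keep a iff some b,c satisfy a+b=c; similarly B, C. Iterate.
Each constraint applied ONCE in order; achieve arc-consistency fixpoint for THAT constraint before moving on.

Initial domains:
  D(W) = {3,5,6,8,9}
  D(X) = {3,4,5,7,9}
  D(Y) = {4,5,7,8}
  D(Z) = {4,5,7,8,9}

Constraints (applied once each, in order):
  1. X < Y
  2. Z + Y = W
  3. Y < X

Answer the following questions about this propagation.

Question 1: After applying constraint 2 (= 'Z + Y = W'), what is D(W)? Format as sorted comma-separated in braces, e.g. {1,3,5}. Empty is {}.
Answer: {8,9}

Derivation:
Constraint 1 (X < Y) on D(X)={3,4,5,7,9} D(Y)={4,5,7,8}: X {3,4,5,7,9}->{3,4,5,7}
Constraint 2 (Z + Y = W) on D(Z)={4,5,7,8,9} D(Y)={4,5,7,8} D(W)={3,5,6,8,9}: Z {4,5,7,8,9}->{4,5}; Y {4,5,7,8}->{4,5}; W {3,5,6,8,9}->{8,9}
So after constraint 2: D(W) = {8,9}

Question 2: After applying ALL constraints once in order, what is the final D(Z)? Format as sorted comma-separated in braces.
Constraint 1 (X < Y) on D(X)={3,4,5,7,9} D(Y)={4,5,7,8}: X {3,4,5,7,9}->{3,4,5,7}
Constraint 2 (Z + Y = W) on D(Z)={4,5,7,8,9} D(Y)={4,5,7,8} D(W)={3,5,6,8,9}: Z {4,5,7,8,9}->{4,5}; Y {4,5,7,8}->{4,5}; W {3,5,6,8,9}->{8,9}
Constraint 3 (Y < X) on D(Y)={4,5} D(X)={3,4,5,7}: X {3,4,5,7}->{5,7}
So after all 3 constraints: D(Z) = {4,5}

Answer: {4,5}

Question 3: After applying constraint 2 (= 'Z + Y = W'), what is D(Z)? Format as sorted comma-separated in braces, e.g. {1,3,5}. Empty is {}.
Answer: {4,5}

Derivation:
Constraint 1 (X < Y) on D(X)={3,4,5,7,9} D(Y)={4,5,7,8}: X {3,4,5,7,9}->{3,4,5,7}
Constraint 2 (Z + Y = W) on D(Z)={4,5,7,8,9} D(Y)={4,5,7,8} D(W)={3,5,6,8,9}: Z {4,5,7,8,9}->{4,5}; Y {4,5,7,8}->{4,5}; W {3,5,6,8,9}->{8,9}
So after constraint 2: D(Z) = {4,5}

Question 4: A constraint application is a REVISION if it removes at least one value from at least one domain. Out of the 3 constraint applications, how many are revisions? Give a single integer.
Constraint 1 (X < Y) on D(X)={3,4,5,7,9} D(Y)={4,5,7,8}: X {3,4,5,7,9}->{3,4,5,7} => REVISION
Constraint 2 (Z + Y = W) on D(Z)={4,5,7,8,9} D(Y)={4,5,7,8} D(W)={3,5,6,8,9}: Z {4,5,7,8,9}->{4,5}; Y {4,5,7,8}->{4,5}; W {3,5,6,8,9}->{8,9} => REVISION
Constraint 3 (Y < X) on D(Y)={4,5} D(X)={3,4,5,7}: X {3,4,5,7}->{5,7} => REVISION
Total revisions = 3

Answer: 3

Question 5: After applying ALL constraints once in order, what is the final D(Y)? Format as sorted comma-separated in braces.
Answer: {4,5}

Derivation:
Constraint 1 (X < Y) on D(X)={3,4,5,7,9} D(Y)={4,5,7,8}: X {3,4,5,7,9}->{3,4,5,7}
Constraint 2 (Z + Y = W) on D(Z)={4,5,7,8,9} D(Y)={4,5,7,8} D(W)={3,5,6,8,9}: Z {4,5,7,8,9}->{4,5}; Y {4,5,7,8}->{4,5}; W {3,5,6,8,9}->{8,9}
Constraint 3 (Y < X) on D(Y)={4,5} D(X)={3,4,5,7}: X {3,4,5,7}->{5,7}
So after all 3 constraints: D(Y) = {4,5}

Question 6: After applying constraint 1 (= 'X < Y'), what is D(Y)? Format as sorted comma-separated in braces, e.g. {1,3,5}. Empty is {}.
Constraint 1 (X < Y) on D(X)={3,4,5,7,9} D(Y)={4,5,7,8}: X {3,4,5,7,9}->{3,4,5,7}
So after constraint 1: D(Y) = {4,5,7,8}

Answer: {4,5,7,8}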